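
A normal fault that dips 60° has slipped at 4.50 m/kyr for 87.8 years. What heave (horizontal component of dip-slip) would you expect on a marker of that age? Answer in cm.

dip-slip = rate × time = 4.50 m/kyr × 87.8 years = 0.3951 m
heave = dip-slip × cos(dip) = 0.3951 × cos(60°) = 0.198 m = 19.8 cm

19.8 cm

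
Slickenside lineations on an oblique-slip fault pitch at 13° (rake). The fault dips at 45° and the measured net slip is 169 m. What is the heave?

dip-slip = net slip × sin(rake) = 169 m × sin(13°) = 38.02 m
heave = dip-slip × cos(dip) = 38.02 × cos(45°) = 26.9 m

26.9 m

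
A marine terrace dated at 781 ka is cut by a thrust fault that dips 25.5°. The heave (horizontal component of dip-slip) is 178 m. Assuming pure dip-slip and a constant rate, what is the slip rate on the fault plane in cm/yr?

dip-slip = heave / cos(dip) = 178 m / cos(25.5°) = 197.2 m
rate = 197.2 m / 781 ka = 0.000253 m/yr = 0.0253 cm/yr

0.0253 cm/yr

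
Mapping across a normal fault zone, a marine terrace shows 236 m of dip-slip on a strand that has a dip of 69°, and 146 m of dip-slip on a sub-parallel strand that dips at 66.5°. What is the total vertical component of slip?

354 m

throw_A = 236 × sin(69°) = 220.3 m
throw_B = 146 × sin(66.5°) = 133.9 m
total = 220.3 + 133.9 = 354 m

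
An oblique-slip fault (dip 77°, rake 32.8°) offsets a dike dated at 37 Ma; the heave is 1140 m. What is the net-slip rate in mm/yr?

0.253 mm/yr

dip-slip = heave / cos(dip) = 1140 / cos(77°) = 5068 m
net slip = dip-slip / sin(rake) = 5068 / sin(32.8°) = 9355 m
rate = 9355 m / 37 Ma = 0.000253 m/yr = 0.253 mm/yr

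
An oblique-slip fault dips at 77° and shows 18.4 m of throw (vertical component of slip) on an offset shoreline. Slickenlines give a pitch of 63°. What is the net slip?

21.2 m

dip-slip = throw / sin(dip) = 18.4 / sin(77°) = 18.88 m
net slip = dip-slip / sin(rake) = 18.88 / sin(63°) = 21.2 m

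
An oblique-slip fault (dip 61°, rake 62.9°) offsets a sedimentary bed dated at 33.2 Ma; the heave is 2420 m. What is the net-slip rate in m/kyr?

dip-slip = heave / cos(dip) = 2420 / cos(61°) = 4992 m
net slip = dip-slip / sin(rake) = 4992 / sin(62.9°) = 5607 m
rate = 5607 m / 33.2 Ma = 0.000169 m/yr = 0.169 m/kyr

0.169 m/kyr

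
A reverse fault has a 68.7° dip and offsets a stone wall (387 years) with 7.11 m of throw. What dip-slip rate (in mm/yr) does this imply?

19.7 mm/yr

dip-slip = throw / sin(dip) = 7.11 m / sin(68.7°) = 7.631 m
rate = 7.631 m / 387 years = 0.0197 m/yr = 19.7 mm/yr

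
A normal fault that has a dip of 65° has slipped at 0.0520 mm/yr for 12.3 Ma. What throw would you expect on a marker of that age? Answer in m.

dip-slip = rate × time = 0.0520 mm/yr × 12.3 Ma = 639.6 m
throw = dip-slip × sin(dip) = 639.6 × sin(65°) = 580 m

580 m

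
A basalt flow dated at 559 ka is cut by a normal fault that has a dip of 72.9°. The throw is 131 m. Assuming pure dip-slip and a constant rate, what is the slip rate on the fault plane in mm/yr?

0.245 mm/yr

dip-slip = throw / sin(dip) = 131 m / sin(72.9°) = 137.1 m
rate = 137.1 m / 559 ka = 0.000245 m/yr = 0.245 mm/yr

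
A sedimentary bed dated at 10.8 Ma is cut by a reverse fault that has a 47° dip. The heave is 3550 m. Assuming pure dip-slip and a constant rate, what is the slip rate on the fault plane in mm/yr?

0.482 mm/yr

dip-slip = heave / cos(dip) = 3550 m / cos(47°) = 5205 m
rate = 5205 m / 10.8 Ma = 0.000482 m/yr = 0.482 mm/yr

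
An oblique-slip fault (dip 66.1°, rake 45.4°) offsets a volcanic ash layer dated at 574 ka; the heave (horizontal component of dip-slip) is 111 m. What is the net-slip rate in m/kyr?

dip-slip = heave / cos(dip) = 111 / cos(66.1°) = 274 m
net slip = dip-slip / sin(rake) = 274 / sin(45.4°) = 384.8 m
rate = 384.8 m / 574 ka = 0.000670 m/yr = 0.670 m/kyr

0.670 m/kyr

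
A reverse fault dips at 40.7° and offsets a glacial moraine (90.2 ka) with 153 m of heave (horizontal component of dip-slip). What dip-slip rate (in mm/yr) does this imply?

2.24 mm/yr

dip-slip = heave / cos(dip) = 153 m / cos(40.7°) = 201.8 m
rate = 201.8 m / 90.2 ka = 0.00224 m/yr = 2.24 mm/yr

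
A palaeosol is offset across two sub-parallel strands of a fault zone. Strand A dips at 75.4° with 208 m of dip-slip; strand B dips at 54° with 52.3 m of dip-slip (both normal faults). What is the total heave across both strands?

heave_A = 208 × cos(75.4°) = 52.43 m
heave_B = 52.3 × cos(54°) = 30.74 m
total = 52.43 + 30.74 = 83.2 m

83.2 m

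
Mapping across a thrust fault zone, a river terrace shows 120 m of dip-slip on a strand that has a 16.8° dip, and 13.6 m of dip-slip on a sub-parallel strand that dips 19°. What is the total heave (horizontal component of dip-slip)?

heave_A = 120 × cos(16.8°) = 114.9 m
heave_B = 13.6 × cos(19°) = 12.86 m
total = 114.9 + 12.86 = 128 m

128 m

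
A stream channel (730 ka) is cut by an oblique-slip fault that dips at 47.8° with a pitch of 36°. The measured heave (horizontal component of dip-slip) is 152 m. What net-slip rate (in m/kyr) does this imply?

0.527 m/kyr

dip-slip = heave / cos(dip) = 152 / cos(47.8°) = 226.3 m
net slip = dip-slip / sin(rake) = 226.3 / sin(36°) = 385 m
rate = 385 m / 730 ka = 0.000527 m/yr = 0.527 m/kyr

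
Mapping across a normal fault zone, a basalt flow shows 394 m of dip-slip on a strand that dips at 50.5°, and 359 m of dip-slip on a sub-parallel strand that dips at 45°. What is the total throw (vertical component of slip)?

throw_A = 394 × sin(50.5°) = 304 m
throw_B = 359 × sin(45°) = 253.9 m
total = 304 + 253.9 = 558 m

558 m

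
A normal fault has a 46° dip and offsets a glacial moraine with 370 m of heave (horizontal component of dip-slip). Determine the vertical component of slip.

383 m

throw = heave × tan(dip) = 370 × tan(46°) = 383 m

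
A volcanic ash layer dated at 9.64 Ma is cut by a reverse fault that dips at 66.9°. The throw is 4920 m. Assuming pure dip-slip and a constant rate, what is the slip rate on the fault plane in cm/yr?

0.0555 cm/yr

dip-slip = throw / sin(dip) = 4920 m / sin(66.9°) = 5349 m
rate = 5349 m / 9.64 Ma = 0.000555 m/yr = 0.0555 cm/yr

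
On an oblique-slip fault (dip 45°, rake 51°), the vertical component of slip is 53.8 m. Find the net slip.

dip-slip = throw / sin(dip) = 53.8 / sin(45°) = 76.08 m
net slip = dip-slip / sin(rake) = 76.08 / sin(51°) = 97.9 m

97.9 m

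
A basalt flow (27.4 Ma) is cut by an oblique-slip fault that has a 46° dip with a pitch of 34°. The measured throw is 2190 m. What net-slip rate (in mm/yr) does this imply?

0.199 mm/yr

dip-slip = throw / sin(dip) = 2190 / sin(46°) = 3044 m
net slip = dip-slip / sin(rake) = 3044 / sin(34°) = 5444 m
rate = 5444 m / 27.4 Ma = 0.000199 m/yr = 0.199 mm/yr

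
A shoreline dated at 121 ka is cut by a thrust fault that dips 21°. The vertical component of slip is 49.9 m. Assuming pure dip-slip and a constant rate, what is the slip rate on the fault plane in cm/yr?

0.115 cm/yr

dip-slip = throw / sin(dip) = 49.9 m / sin(21°) = 139.2 m
rate = 139.2 m / 121 ka = 0.00115 m/yr = 0.115 cm/yr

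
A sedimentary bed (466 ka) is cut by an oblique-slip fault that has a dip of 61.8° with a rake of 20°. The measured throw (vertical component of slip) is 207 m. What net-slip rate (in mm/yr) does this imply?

dip-slip = throw / sin(dip) = 207 / sin(61.8°) = 234.9 m
net slip = dip-slip / sin(rake) = 234.9 / sin(20°) = 686.7 m
rate = 686.7 m / 466 ka = 0.00147 m/yr = 1.47 mm/yr

1.47 mm/yr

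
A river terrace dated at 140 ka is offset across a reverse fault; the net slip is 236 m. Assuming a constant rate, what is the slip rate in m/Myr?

1690 m/Myr

rate = 236 m / 140 ka = 0.00169 m/yr = 1690 m/Myr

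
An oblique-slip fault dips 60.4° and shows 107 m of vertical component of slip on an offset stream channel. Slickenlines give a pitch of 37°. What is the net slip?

dip-slip = throw / sin(dip) = 107 / sin(60.4°) = 123.1 m
net slip = dip-slip / sin(rake) = 123.1 / sin(37°) = 204 m

204 m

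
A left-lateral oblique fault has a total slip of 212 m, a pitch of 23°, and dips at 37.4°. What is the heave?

dip-slip = net slip × sin(rake) = 212 m × sin(23°) = 82.83 m
heave = dip-slip × cos(dip) = 82.83 × cos(37.4°) = 65.8 m

65.8 m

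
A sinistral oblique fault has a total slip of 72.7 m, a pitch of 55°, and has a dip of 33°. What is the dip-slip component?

59.6 m

dip-slip = net slip × sin(rake) = 72.7 m × sin(55°) = 59.6 m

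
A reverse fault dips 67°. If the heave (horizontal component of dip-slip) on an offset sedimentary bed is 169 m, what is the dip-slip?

dip-slip = heave / cos(dip) = 169 / cos(67°) = 433 m

433 m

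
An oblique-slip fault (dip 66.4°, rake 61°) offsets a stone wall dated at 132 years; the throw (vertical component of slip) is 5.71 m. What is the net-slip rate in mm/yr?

dip-slip = throw / sin(dip) = 5.71 / sin(66.4°) = 6.231 m
net slip = dip-slip / sin(rake) = 6.231 / sin(61°) = 7.124 m
rate = 7.124 m / 132 years = 0.0540 m/yr = 54 mm/yr

54 mm/yr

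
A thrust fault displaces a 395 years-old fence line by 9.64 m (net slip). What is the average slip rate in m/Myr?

rate = 9.64 m / 395 years = 0.0244 m/yr = 24400 m/Myr

24400 m/Myr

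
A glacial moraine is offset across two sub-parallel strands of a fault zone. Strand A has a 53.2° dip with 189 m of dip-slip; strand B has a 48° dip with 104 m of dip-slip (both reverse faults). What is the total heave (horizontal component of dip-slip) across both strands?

heave_A = 189 × cos(53.2°) = 113.2 m
heave_B = 104 × cos(48°) = 69.59 m
total = 113.2 + 69.59 = 183 m

183 m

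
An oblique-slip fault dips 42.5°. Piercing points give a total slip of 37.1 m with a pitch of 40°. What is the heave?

17.6 m

dip-slip = net slip × sin(rake) = 37.1 m × sin(40°) = 23.85 m
heave = dip-slip × cos(dip) = 23.85 × cos(42.5°) = 17.6 m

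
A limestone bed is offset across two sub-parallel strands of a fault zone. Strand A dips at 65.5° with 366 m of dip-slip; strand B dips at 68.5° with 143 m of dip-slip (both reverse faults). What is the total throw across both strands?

throw_A = 366 × sin(65.5°) = 333 m
throw_B = 143 × sin(68.5°) = 133 m
total = 333 + 133 = 466 m

466 m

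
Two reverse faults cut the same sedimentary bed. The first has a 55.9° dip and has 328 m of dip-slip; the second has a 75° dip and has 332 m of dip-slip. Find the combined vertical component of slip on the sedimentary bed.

592 m

throw_A = 328 × sin(55.9°) = 271.6 m
throw_B = 332 × sin(75°) = 320.7 m
total = 271.6 + 320.7 = 592 m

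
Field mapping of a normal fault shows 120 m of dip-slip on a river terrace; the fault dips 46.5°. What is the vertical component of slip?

87 m

throw = dip-slip × sin(dip) = 120 m × sin(46.5°) = 87 m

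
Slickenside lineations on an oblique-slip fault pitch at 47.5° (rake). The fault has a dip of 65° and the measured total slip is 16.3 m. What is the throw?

dip-slip = net slip × sin(rake) = 16.3 m × sin(47.5°) = 12.02 m
throw = dip-slip × sin(dip) = 12.02 × sin(65°) = 10.9 m

10.9 m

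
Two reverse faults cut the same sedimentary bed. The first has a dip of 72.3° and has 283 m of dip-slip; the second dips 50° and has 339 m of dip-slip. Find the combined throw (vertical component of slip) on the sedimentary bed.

529 m

throw_A = 283 × sin(72.3°) = 269.6 m
throw_B = 339 × sin(50°) = 259.7 m
total = 269.6 + 259.7 = 529 m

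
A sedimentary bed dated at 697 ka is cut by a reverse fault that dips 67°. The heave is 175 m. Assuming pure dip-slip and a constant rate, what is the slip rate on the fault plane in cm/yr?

dip-slip = heave / cos(dip) = 175 m / cos(67°) = 447.9 m
rate = 447.9 m / 697 ka = 0.000643 m/yr = 0.0643 cm/yr

0.0643 cm/yr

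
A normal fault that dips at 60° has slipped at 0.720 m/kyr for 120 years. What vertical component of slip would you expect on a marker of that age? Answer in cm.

7.48 cm

dip-slip = rate × time = 0.720 m/kyr × 120 years = 0.08640 m
throw = dip-slip × sin(dip) = 0.08640 × sin(60°) = 0.0748 m = 7.48 cm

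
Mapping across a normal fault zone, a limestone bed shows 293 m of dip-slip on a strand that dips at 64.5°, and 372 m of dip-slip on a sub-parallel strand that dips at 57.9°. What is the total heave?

324 m

heave_A = 293 × cos(64.5°) = 126.1 m
heave_B = 372 × cos(57.9°) = 197.7 m
total = 126.1 + 197.7 = 324 m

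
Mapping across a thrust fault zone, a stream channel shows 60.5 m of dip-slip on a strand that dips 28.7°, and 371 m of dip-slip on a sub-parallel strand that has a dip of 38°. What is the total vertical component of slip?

throw_A = 60.5 × sin(28.7°) = 29.05 m
throw_B = 371 × sin(38°) = 228.4 m
total = 29.05 + 228.4 = 257 m

257 m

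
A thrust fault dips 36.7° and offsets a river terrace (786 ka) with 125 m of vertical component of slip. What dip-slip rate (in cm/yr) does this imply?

dip-slip = throw / sin(dip) = 125 m / sin(36.7°) = 209.2 m
rate = 209.2 m / 786 ka = 0.000266 m/yr = 0.0266 cm/yr

0.0266 cm/yr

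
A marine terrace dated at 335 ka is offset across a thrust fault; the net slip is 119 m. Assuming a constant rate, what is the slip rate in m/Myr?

rate = 119 m / 335 ka = 0.000355 m/yr = 355 m/Myr

355 m/Myr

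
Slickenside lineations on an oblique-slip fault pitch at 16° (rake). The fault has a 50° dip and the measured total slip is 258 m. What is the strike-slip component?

strike-slip = net slip × cos(rake) = 258 m × cos(16°) = 248 m

248 m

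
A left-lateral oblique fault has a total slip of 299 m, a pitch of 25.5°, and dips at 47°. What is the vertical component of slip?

dip-slip = net slip × sin(rake) = 299 m × sin(25.5°) = 128.7 m
throw = dip-slip × sin(dip) = 128.7 × sin(47°) = 94.1 m

94.1 m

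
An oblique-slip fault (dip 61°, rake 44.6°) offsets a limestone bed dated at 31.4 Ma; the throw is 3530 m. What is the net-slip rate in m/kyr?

dip-slip = throw / sin(dip) = 3530 / sin(61°) = 4036 m
net slip = dip-slip / sin(rake) = 4036 / sin(44.6°) = 5748 m
rate = 5748 m / 31.4 Ma = 0.000183 m/yr = 0.183 m/kyr

0.183 m/kyr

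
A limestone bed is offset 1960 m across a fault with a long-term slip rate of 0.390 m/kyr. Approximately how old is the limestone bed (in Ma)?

5.03 Ma

age = offset / rate = 1960 m / (0.390 m/kyr) = 5.03e+06 yr = 5.03 Ma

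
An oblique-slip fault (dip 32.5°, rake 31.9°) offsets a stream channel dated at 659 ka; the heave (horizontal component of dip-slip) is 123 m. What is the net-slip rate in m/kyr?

0.419 m/kyr

dip-slip = heave / cos(dip) = 123 / cos(32.5°) = 145.8 m
net slip = dip-slip / sin(rake) = 145.8 / sin(31.9°) = 276 m
rate = 276 m / 659 ka = 0.000419 m/yr = 0.419 m/kyr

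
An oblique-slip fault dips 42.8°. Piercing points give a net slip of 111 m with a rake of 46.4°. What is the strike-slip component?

strike-slip = net slip × cos(rake) = 111 m × cos(46.4°) = 76.5 m

76.5 m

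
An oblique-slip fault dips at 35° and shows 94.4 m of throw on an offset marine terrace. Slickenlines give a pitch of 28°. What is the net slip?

dip-slip = throw / sin(dip) = 94.4 / sin(35°) = 164.6 m
net slip = dip-slip / sin(rake) = 164.6 / sin(28°) = 351 m

351 m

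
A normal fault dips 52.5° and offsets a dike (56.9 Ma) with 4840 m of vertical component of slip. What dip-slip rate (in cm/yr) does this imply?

dip-slip = throw / sin(dip) = 4840 m / sin(52.5°) = 6101 m
rate = 6101 m / 56.9 Ma = 0.000107 m/yr = 0.0107 cm/yr

0.0107 cm/yr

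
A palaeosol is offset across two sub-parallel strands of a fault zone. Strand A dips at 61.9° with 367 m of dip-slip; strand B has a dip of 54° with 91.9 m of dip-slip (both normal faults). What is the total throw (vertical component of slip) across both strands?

398 m

throw_A = 367 × sin(61.9°) = 323.7 m
throw_B = 91.9 × sin(54°) = 74.35 m
total = 323.7 + 74.35 = 398 m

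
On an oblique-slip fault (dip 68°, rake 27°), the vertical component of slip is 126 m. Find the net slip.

dip-slip = throw / sin(dip) = 126 / sin(68°) = 135.9 m
net slip = dip-slip / sin(rake) = 135.9 / sin(27°) = 299 m

299 m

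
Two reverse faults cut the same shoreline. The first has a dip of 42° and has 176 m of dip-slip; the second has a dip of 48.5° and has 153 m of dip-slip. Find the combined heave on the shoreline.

232 m

heave_A = 176 × cos(42°) = 130.8 m
heave_B = 153 × cos(48.5°) = 101.4 m
total = 130.8 + 101.4 = 232 m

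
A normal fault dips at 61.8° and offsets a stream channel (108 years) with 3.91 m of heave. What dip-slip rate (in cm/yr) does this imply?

7.66 cm/yr

dip-slip = heave / cos(dip) = 3.91 m / cos(61.8°) = 8.274 m
rate = 8.274 m / 108 years = 0.0766 m/yr = 7.66 cm/yr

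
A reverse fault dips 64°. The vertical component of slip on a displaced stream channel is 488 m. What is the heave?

238 m

heave = throw / tan(dip) = 488 / tan(64°) = 238 m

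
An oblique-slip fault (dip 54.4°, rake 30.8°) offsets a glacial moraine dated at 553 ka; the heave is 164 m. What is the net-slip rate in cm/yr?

0.0995 cm/yr

dip-slip = heave / cos(dip) = 164 / cos(54.4°) = 281.7 m
net slip = dip-slip / sin(rake) = 281.7 / sin(30.8°) = 550.2 m
rate = 550.2 m / 553 ka = 0.000995 m/yr = 0.0995 cm/yr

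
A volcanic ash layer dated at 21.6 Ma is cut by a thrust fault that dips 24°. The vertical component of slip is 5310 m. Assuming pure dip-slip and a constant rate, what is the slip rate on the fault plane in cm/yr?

0.0604 cm/yr

dip-slip = throw / sin(dip) = 5310 m / sin(24°) = 13060 m
rate = 13060 m / 21.6 Ma = 0.000604 m/yr = 0.0604 cm/yr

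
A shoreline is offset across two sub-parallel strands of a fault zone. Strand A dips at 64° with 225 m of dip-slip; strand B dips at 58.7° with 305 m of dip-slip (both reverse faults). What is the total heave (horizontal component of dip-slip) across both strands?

257 m

heave_A = 225 × cos(64°) = 98.63 m
heave_B = 305 × cos(58.7°) = 158.5 m
total = 98.63 + 158.5 = 257 m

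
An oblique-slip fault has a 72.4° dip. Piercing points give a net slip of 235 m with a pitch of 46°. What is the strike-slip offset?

163 m

strike-slip = net slip × cos(rake) = 235 m × cos(46°) = 163 m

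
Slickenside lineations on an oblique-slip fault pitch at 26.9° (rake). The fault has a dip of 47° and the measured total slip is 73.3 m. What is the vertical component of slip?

24.3 m

dip-slip = net slip × sin(rake) = 73.3 m × sin(26.9°) = 33.16 m
throw = dip-slip × sin(dip) = 33.16 × sin(47°) = 24.3 m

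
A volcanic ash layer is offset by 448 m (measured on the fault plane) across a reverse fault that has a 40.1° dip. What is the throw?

throw = dip-slip × sin(dip) = 448 m × sin(40.1°) = 289 m

289 m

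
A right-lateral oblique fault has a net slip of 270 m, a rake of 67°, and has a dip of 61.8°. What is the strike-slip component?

105 m

strike-slip = net slip × cos(rake) = 270 m × cos(67°) = 105 m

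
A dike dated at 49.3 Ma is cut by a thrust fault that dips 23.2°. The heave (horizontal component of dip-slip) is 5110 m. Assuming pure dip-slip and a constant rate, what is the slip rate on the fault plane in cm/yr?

dip-slip = heave / cos(dip) = 5110 m / cos(23.2°) = 5560 m
rate = 5560 m / 49.3 Ma = 0.000113 m/yr = 0.0113 cm/yr

0.0113 cm/yr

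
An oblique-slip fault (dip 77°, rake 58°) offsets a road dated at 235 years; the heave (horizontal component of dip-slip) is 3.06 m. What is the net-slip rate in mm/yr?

dip-slip = heave / cos(dip) = 3.06 / cos(77°) = 13.60 m
net slip = dip-slip / sin(rake) = 13.60 / sin(58°) = 16.04 m
rate = 16.04 m / 235 years = 0.0683 m/yr = 68.3 mm/yr

68.3 mm/yr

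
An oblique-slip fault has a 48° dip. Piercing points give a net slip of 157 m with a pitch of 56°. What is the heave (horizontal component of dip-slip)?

dip-slip = net slip × sin(rake) = 157 m × sin(56°) = 130.2 m
heave = dip-slip × cos(dip) = 130.2 × cos(48°) = 87.1 m

87.1 m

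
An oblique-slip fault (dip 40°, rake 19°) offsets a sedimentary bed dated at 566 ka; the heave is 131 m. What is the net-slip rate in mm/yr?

dip-slip = heave / cos(dip) = 131 / cos(40°) = 171 m
net slip = dip-slip / sin(rake) = 171 / sin(19°) = 525.3 m
rate = 525.3 m / 566 ka = 0.000928 m/yr = 0.928 mm/yr

0.928 mm/yr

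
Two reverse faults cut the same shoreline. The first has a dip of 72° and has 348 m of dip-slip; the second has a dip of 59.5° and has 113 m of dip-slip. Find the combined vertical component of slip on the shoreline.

throw_A = 348 × sin(72°) = 331 m
throw_B = 113 × sin(59.5°) = 97.36 m
total = 331 + 97.36 = 428 m

428 m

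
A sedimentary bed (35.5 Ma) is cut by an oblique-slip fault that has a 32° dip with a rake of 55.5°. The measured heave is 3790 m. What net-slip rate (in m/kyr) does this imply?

dip-slip = heave / cos(dip) = 3790 / cos(32°) = 4469 m
net slip = dip-slip / sin(rake) = 4469 / sin(55.5°) = 5423 m
rate = 5423 m / 35.5 Ma = 0.000153 m/yr = 0.153 m/kyr

0.153 m/kyr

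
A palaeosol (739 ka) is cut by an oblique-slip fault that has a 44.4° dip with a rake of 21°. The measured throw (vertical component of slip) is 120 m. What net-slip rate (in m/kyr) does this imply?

0.648 m/kyr

dip-slip = throw / sin(dip) = 120 / sin(44.4°) = 171.5 m
net slip = dip-slip / sin(rake) = 171.5 / sin(21°) = 478.6 m
rate = 478.6 m / 739 ka = 0.000648 m/yr = 0.648 m/kyr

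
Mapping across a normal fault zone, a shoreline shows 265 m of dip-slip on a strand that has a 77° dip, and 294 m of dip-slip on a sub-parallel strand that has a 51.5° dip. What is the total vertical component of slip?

488 m

throw_A = 265 × sin(77°) = 258.2 m
throw_B = 294 × sin(51.5°) = 230.1 m
total = 258.2 + 230.1 = 488 m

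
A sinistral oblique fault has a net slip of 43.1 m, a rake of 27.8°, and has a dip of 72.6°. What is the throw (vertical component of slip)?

19.2 m

dip-slip = net slip × sin(rake) = 43.1 m × sin(27.8°) = 20.10 m
throw = dip-slip × sin(dip) = 20.10 × sin(72.6°) = 19.2 m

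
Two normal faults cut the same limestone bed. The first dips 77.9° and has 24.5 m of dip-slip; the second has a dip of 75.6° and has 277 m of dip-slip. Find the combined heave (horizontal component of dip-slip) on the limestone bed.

74 m

heave_A = 24.5 × cos(77.9°) = 5.136 m
heave_B = 277 × cos(75.6°) = 68.89 m
total = 5.136 + 68.89 = 74 m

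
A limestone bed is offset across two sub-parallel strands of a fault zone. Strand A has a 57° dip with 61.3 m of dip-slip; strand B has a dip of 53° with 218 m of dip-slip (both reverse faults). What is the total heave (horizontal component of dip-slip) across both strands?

heave_A = 61.3 × cos(57°) = 33.39 m
heave_B = 218 × cos(53°) = 131.2 m
total = 33.39 + 131.2 = 165 m

165 m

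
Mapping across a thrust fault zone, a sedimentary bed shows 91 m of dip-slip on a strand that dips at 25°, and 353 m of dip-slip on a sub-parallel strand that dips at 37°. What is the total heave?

364 m

heave_A = 91 × cos(25°) = 82.47 m
heave_B = 353 × cos(37°) = 281.9 m
total = 82.47 + 281.9 = 364 m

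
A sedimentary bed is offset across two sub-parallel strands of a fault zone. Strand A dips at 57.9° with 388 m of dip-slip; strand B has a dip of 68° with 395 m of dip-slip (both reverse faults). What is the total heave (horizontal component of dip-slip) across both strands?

heave_A = 388 × cos(57.9°) = 206.2 m
heave_B = 395 × cos(68°) = 148 m
total = 206.2 + 148 = 354 m

354 m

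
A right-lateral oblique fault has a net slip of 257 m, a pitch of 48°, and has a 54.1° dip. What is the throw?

155 m

dip-slip = net slip × sin(rake) = 257 m × sin(48°) = 191 m
throw = dip-slip × sin(dip) = 191 × sin(54.1°) = 155 m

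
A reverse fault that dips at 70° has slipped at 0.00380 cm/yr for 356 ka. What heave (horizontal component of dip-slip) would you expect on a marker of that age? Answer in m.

dip-slip = rate × time = 0.00380 cm/yr × 356 ka = 13.53 m
heave = dip-slip × cos(dip) = 13.53 × cos(70°) = 4.63 m

4.63 m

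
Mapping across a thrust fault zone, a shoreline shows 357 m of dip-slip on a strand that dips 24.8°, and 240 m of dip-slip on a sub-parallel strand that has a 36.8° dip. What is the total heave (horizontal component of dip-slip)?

heave_A = 357 × cos(24.8°) = 324.1 m
heave_B = 240 × cos(36.8°) = 192.2 m
total = 324.1 + 192.2 = 516 m

516 m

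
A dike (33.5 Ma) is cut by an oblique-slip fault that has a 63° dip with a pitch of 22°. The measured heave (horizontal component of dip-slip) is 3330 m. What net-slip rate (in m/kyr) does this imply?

0.584 m/kyr

dip-slip = heave / cos(dip) = 3330 / cos(63°) = 7335 m
net slip = dip-slip / sin(rake) = 7335 / sin(22°) = 19580 m
rate = 19580 m / 33.5 Ma = 0.000584 m/yr = 0.584 m/kyr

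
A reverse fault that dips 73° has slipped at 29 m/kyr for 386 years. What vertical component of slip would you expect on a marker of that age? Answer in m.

10.7 m

dip-slip = rate × time = 29 m/kyr × 386 years = 11.19 m
throw = dip-slip × sin(dip) = 11.19 × sin(73°) = 10.7 m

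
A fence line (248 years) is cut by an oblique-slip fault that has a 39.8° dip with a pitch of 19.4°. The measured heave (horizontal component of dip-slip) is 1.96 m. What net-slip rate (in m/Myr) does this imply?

dip-slip = heave / cos(dip) = 1.96 / cos(39.8°) = 2.551 m
net slip = dip-slip / sin(rake) = 2.551 / sin(19.4°) = 7.680 m
rate = 7.680 m / 248 years = 0.0310 m/yr = 31000 m/Myr

31000 m/Myr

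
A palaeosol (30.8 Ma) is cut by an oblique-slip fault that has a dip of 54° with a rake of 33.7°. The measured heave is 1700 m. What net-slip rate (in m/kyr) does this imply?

dip-slip = heave / cos(dip) = 1700 / cos(54°) = 2892 m
net slip = dip-slip / sin(rake) = 2892 / sin(33.7°) = 5213 m
rate = 5213 m / 30.8 Ma = 0.000169 m/yr = 0.169 m/kyr

0.169 m/kyr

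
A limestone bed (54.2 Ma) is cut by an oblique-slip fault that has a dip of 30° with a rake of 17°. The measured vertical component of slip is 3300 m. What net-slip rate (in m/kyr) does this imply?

0.416 m/kyr

dip-slip = throw / sin(dip) = 3300 / sin(30°) = 6600 m
net slip = dip-slip / sin(rake) = 6600 / sin(17°) = 22570 m
rate = 22570 m / 54.2 Ma = 0.000416 m/yr = 0.416 m/kyr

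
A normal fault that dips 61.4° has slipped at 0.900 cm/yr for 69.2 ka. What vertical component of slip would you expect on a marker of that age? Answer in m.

dip-slip = rate × time = 0.900 cm/yr × 69.2 ka = 622.8 m
throw = dip-slip × sin(dip) = 622.8 × sin(61.4°) = 547 m

547 m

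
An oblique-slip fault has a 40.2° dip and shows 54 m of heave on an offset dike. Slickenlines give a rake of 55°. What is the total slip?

dip-slip = heave / cos(dip) = 54 / cos(40.2°) = 70.70 m
net slip = dip-slip / sin(rake) = 70.70 / sin(55°) = 86.3 m

86.3 m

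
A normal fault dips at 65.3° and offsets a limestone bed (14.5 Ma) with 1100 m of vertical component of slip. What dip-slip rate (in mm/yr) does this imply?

dip-slip = throw / sin(dip) = 1100 m / sin(65.3°) = 1211 m
rate = 1211 m / 14.5 Ma = 0.0000835 m/yr = 0.0835 mm/yr

0.0835 mm/yr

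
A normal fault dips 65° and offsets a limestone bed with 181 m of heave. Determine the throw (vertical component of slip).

388 m

throw = heave × tan(dip) = 181 × tan(65°) = 388 m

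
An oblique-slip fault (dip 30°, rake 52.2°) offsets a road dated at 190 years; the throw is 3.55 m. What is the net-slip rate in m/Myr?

dip-slip = throw / sin(dip) = 3.55 / sin(30°) = 7.100 m
net slip = dip-slip / sin(rake) = 7.100 / sin(52.2°) = 8.986 m
rate = 8.986 m / 190 years = 0.0473 m/yr = 47300 m/Myr

47300 m/Myr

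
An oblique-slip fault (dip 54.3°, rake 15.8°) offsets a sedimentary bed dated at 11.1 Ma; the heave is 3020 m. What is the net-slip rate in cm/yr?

dip-slip = heave / cos(dip) = 3020 / cos(54.3°) = 5175 m
net slip = dip-slip / sin(rake) = 5175 / sin(15.8°) = 19010 m
rate = 19010 m / 11.1 Ma = 0.00171 m/yr = 0.171 cm/yr

0.171 cm/yr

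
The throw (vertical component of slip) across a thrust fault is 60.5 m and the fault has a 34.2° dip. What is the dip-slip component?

108 m

dip-slip = throw / sin(dip) = 60.5 / sin(34.2°) = 108 m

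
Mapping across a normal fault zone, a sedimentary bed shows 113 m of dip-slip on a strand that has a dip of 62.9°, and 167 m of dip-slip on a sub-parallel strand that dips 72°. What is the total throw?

259 m

throw_A = 113 × sin(62.9°) = 100.6 m
throw_B = 167 × sin(72°) = 158.8 m
total = 100.6 + 158.8 = 259 m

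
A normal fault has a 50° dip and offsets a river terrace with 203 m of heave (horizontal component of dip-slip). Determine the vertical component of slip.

throw = heave × tan(dip) = 203 × tan(50°) = 242 m

242 m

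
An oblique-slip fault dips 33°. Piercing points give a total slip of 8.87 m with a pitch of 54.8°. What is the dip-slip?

7.25 m

dip-slip = net slip × sin(rake) = 8.87 m × sin(54.8°) = 7.25 m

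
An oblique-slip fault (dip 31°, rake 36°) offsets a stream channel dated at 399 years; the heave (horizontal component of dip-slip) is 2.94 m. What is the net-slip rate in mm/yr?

14.6 mm/yr

dip-slip = heave / cos(dip) = 2.94 / cos(31°) = 3.430 m
net slip = dip-slip / sin(rake) = 3.430 / sin(36°) = 5.835 m
rate = 5.835 m / 399 years = 0.0146 m/yr = 14.6 mm/yr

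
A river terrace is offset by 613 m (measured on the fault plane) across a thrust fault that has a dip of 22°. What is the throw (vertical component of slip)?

230 m

throw = dip-slip × sin(dip) = 613 m × sin(22°) = 230 m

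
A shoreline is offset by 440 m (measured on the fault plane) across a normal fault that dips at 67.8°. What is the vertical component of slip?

407 m

throw = dip-slip × sin(dip) = 440 m × sin(67.8°) = 407 m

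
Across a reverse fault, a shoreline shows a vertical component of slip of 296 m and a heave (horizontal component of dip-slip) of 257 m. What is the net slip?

net slip = √(throw² + heave²) = √(296² + 257²) = 392 m

392 m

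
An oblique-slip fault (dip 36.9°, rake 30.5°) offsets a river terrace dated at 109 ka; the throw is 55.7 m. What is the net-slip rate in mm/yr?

1.68 mm/yr

dip-slip = throw / sin(dip) = 55.7 / sin(36.9°) = 92.77 m
net slip = dip-slip / sin(rake) = 92.77 / sin(30.5°) = 182.8 m
rate = 182.8 m / 109 ka = 0.00168 m/yr = 1.68 mm/yr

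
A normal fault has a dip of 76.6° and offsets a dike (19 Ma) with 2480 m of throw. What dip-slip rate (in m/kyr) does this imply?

0.134 m/kyr

dip-slip = throw / sin(dip) = 2480 m / sin(76.6°) = 2549 m
rate = 2549 m / 19 Ma = 0.000134 m/yr = 0.134 m/kyr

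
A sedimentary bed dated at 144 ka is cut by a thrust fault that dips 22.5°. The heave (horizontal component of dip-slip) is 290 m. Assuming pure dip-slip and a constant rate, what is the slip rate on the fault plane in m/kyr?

2.18 m/kyr

dip-slip = heave / cos(dip) = 290 m / cos(22.5°) = 313.9 m
rate = 313.9 m / 144 ka = 0.00218 m/yr = 2.18 m/kyr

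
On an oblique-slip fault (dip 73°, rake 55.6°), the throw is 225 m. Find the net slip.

dip-slip = throw / sin(dip) = 225 / sin(73°) = 235.3 m
net slip = dip-slip / sin(rake) = 235.3 / sin(55.6°) = 285 m

285 m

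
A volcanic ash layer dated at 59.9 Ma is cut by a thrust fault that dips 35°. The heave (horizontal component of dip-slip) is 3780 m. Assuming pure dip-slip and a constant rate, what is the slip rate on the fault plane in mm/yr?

dip-slip = heave / cos(dip) = 3780 m / cos(35°) = 4615 m
rate = 4615 m / 59.9 Ma = 0.0000770 m/yr = 0.0770 mm/yr

0.0770 mm/yr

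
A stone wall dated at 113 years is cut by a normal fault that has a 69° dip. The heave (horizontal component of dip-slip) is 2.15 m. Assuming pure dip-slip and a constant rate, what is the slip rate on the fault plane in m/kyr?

53.1 m/kyr

dip-slip = heave / cos(dip) = 2.15 m / cos(69°) = 5.999 m
rate = 5.999 m / 113 years = 0.0531 m/yr = 53.1 m/kyr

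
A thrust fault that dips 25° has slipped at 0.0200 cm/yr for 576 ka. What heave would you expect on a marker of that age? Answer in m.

dip-slip = rate × time = 0.0200 cm/yr × 576 ka = 115.2 m
heave = dip-slip × cos(dip) = 115.2 × cos(25°) = 104 m

104 m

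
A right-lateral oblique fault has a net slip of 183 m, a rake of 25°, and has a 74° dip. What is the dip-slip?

dip-slip = net slip × sin(rake) = 183 m × sin(25°) = 77.3 m

77.3 m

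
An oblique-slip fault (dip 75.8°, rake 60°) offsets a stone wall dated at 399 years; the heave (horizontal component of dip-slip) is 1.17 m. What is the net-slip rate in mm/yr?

13.8 mm/yr

dip-slip = heave / cos(dip) = 1.17 / cos(75.8°) = 4.770 m
net slip = dip-slip / sin(rake) = 4.770 / sin(60°) = 5.507 m
rate = 5.507 m / 399 years = 0.0138 m/yr = 13.8 mm/yr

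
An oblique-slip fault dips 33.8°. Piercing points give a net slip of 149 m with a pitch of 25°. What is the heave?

52.3 m

dip-slip = net slip × sin(rake) = 149 m × sin(25°) = 62.97 m
heave = dip-slip × cos(dip) = 62.97 × cos(33.8°) = 52.3 m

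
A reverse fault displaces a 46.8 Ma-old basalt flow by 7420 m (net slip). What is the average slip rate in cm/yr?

rate = 7420 m / 46.8 Ma = 0.000159 m/yr = 0.0159 cm/yr

0.0159 cm/yr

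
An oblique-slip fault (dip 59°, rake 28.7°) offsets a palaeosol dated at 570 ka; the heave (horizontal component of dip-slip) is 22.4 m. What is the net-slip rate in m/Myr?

dip-slip = heave / cos(dip) = 22.4 / cos(59°) = 43.49 m
net slip = dip-slip / sin(rake) = 43.49 / sin(28.7°) = 90.57 m
rate = 90.57 m / 570 ka = 0.000159 m/yr = 159 m/Myr

159 m/Myr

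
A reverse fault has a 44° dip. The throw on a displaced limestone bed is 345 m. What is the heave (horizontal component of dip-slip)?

heave = throw / tan(dip) = 345 / tan(44°) = 357 m

357 m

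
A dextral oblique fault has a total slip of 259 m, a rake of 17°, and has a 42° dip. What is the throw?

dip-slip = net slip × sin(rake) = 259 m × sin(17°) = 75.72 m
throw = dip-slip × sin(dip) = 75.72 × sin(42°) = 50.7 m

50.7 m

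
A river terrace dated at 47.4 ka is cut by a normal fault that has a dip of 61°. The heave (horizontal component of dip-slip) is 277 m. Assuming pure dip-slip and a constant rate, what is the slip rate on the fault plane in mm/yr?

dip-slip = heave / cos(dip) = 277 m / cos(61°) = 571.4 m
rate = 571.4 m / 47.4 ka = 0.0121 m/yr = 12.1 mm/yr

12.1 mm/yr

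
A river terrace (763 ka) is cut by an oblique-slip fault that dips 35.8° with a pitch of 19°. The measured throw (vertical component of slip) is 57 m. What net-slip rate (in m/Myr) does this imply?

dip-slip = throw / sin(dip) = 57 / sin(35.8°) = 97.44 m
net slip = dip-slip / sin(rake) = 97.44 / sin(19°) = 299.3 m
rate = 299.3 m / 763 ka = 0.000392 m/yr = 392 m/Myr

392 m/Myr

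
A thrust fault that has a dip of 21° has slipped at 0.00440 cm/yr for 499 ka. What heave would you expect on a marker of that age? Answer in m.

dip-slip = rate × time = 0.00440 cm/yr × 499 ka = 21.96 m
heave = dip-slip × cos(dip) = 21.96 × cos(21°) = 20.5 m

20.5 m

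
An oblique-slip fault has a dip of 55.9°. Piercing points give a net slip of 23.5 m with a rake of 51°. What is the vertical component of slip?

dip-slip = net slip × sin(rake) = 23.5 m × sin(51°) = 18.26 m
throw = dip-slip × sin(dip) = 18.26 × sin(55.9°) = 15.1 m

15.1 m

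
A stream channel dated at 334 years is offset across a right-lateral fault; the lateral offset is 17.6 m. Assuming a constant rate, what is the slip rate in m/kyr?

52.7 m/kyr

rate = 17.6 m / 334 years = 0.0527 m/yr = 52.7 m/kyr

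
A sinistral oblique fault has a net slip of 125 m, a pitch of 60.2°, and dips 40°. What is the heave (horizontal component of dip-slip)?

dip-slip = net slip × sin(rake) = 125 m × sin(60.2°) = 108.5 m
heave = dip-slip × cos(dip) = 108.5 × cos(40°) = 83.1 m

83.1 m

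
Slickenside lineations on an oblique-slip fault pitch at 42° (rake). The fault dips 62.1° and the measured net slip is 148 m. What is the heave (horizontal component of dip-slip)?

dip-slip = net slip × sin(rake) = 148 m × sin(42°) = 99.03 m
heave = dip-slip × cos(dip) = 99.03 × cos(62.1°) = 46.3 m

46.3 m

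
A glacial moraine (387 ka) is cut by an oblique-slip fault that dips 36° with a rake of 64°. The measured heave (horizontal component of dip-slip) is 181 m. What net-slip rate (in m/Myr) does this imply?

dip-slip = heave / cos(dip) = 181 / cos(36°) = 223.7 m
net slip = dip-slip / sin(rake) = 223.7 / sin(64°) = 248.9 m
rate = 248.9 m / 387 ka = 0.000643 m/yr = 643 m/Myr

643 m/Myr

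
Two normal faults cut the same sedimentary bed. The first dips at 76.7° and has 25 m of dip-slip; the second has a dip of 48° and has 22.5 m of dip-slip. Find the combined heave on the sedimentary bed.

20.8 m

heave_A = 25 × cos(76.7°) = 5.751 m
heave_B = 22.5 × cos(48°) = 15.06 m
total = 5.751 + 15.06 = 20.8 m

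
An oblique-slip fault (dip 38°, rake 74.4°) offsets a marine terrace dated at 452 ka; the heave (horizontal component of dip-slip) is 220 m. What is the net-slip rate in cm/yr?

0.0641 cm/yr

dip-slip = heave / cos(dip) = 220 / cos(38°) = 279.2 m
net slip = dip-slip / sin(rake) = 279.2 / sin(74.4°) = 289.9 m
rate = 289.9 m / 452 ka = 0.000641 m/yr = 0.0641 cm/yr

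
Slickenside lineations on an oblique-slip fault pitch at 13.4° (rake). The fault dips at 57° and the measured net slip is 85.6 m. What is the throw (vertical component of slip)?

16.6 m

dip-slip = net slip × sin(rake) = 85.6 m × sin(13.4°) = 19.84 m
throw = dip-slip × sin(dip) = 19.84 × sin(57°) = 16.6 m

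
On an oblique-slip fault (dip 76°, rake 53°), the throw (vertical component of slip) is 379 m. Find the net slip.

489 m

dip-slip = throw / sin(dip) = 379 / sin(76°) = 390.6 m
net slip = dip-slip / sin(rake) = 390.6 / sin(53°) = 489 m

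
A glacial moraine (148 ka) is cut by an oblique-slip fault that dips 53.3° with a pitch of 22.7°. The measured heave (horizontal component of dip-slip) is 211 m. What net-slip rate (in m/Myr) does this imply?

6180 m/Myr

dip-slip = heave / cos(dip) = 211 / cos(53.3°) = 353.1 m
net slip = dip-slip / sin(rake) = 353.1 / sin(22.7°) = 914.9 m
rate = 914.9 m / 148 ka = 0.00618 m/yr = 6180 m/Myr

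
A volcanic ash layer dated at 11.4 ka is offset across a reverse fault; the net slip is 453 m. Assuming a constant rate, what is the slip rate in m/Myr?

39700 m/Myr

rate = 453 m / 11.4 ka = 0.0397 m/yr = 39700 m/Myr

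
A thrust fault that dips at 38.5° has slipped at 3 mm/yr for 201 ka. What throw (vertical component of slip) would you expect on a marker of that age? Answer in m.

dip-slip = rate × time = 3 mm/yr × 201 ka = 603 m
throw = dip-slip × sin(dip) = 603 × sin(38.5°) = 375 m

375 m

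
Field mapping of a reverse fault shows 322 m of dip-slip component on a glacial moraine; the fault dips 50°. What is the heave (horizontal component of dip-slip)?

207 m

heave = dip-slip × cos(dip) = 322 m × cos(50°) = 207 m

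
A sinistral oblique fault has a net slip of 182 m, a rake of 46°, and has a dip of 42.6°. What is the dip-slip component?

dip-slip = net slip × sin(rake) = 182 m × sin(46°) = 131 m

131 m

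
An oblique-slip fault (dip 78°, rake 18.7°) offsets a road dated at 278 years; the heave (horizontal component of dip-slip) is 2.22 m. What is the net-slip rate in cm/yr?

12 cm/yr

dip-slip = heave / cos(dip) = 2.22 / cos(78°) = 10.68 m
net slip = dip-slip / sin(rake) = 10.68 / sin(18.7°) = 33.30 m
rate = 33.30 m / 278 years = 0.120 m/yr = 12 cm/yr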